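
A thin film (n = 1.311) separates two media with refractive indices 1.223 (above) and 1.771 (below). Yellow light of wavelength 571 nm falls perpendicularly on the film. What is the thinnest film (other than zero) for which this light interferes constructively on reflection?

At the upper boundary (n = 1.223 to n = 1.311) the reflected ray undergoes a half-wave phase shift.
At the lower boundary (n = 1.311 to n = 1.771) the reflected ray undergoes a half-wave phase shift.
Zero or two π shifts → no net half-wave offset.
For strong reflection here: 2 n t = m λ.
Minimum nonzero at m = 1: t = λ / (2 n) = 571 / (2 × 1.311) = 218 nm.

218 nm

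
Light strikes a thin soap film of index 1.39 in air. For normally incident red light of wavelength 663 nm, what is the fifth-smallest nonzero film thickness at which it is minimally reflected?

1192 nm

Top surface (1.0 → 1.39): reflection off a higher-index medium gives a half-wave phase shift.
At the lower boundary (n = 1.39 to n = 1.0) the reflected ray undergoes no phase shift.
Net: one phase inversion between the two reflected rays.
For dark reflection here: 2 n t = m λ.
The fifth-smallest nonzero thickness corresponds to m = 5: t = m λ / (2 n) = 5.00 × 663 / (2 × 1.39) = 1192 nm.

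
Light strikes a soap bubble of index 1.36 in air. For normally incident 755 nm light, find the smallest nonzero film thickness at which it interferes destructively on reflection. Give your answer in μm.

Ray reflecting at the top interface goes from n = 1.0 toward n = 1.36: a half-wave phase shift.
Ray reflecting at the bottom interface goes from n = 1.36 toward n = 1.0: no phase shift.
Exactly one π shift → a net half-wave offset.
With one net inversion, destructive interference in reflection requires 2 n t = m λ.
Minimum nonzero at m = 1: t = λ / (2 n) = 755 / (2 × 1.36) = 278 nm.

0.278 μm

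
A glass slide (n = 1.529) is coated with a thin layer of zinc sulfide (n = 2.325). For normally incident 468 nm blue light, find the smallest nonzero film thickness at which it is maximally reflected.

Top surface (1.0 → 2.325): reflection off a higher-index medium gives a half-wave phase shift.
Ray reflecting at the bottom interface goes from n = 2.325 toward n = 1.529: no phase shift.
Net: one phase inversion between the two reflected rays.
For strong reflection here: 2 n t = (m + ½) λ.
Minimum at m = 0: t = λ / (4 n) = 468 / (4 × 2.325) = 50.3 nm.

50.3 nm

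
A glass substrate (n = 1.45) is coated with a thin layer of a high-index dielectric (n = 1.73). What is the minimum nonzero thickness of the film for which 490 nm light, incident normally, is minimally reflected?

Top surface (1.0 → 1.73): reflection off a higher-index medium gives a half-wave phase shift.
Bottom surface (1.73 → 1.45): reflection off a lower-index medium gives no phase shift.
Net: one phase inversion between the two reflected rays.
With one net inversion, destructive interference in reflection requires 2 n t = m λ.
Minimum nonzero at m = 1: t = λ / (2 n) = 490 / (2 × 1.73) = 142 nm.

142 nm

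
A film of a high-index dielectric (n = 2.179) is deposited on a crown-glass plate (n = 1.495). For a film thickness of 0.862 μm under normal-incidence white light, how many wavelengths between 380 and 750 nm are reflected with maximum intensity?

5

Top surface (1.0 → 2.179): reflection off a higher-index medium gives a half-wave phase shift.
Bottom surface (2.179 → 1.495): reflection off a lower-index medium gives no phase shift.
The two reflections differ by half a wavelength.
With one net inversion, constructive interference in reflection requires 2 n t = (m + ½) λ.
λ = 2 n t / (m + ½) = 3757 / (m + ½) nm.
m=4: 835 nm (IR); m=5: 683 nm (visible); m=6: 578 nm (visible); m=7: 501 nm (visible); m=8: 442 nm (visible); m=9: 395 nm (visible); m=10: 358 nm (UV).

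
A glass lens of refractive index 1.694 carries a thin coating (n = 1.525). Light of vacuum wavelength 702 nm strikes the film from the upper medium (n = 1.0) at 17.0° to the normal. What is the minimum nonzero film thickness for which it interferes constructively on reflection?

235 nm

At the upper boundary (n = 1.0 to n = 1.525) the reflected ray undergoes a half-wave phase shift.
Ray reflecting at the bottom interface goes from n = 1.525 toward n = 1.694: a half-wave phase shift.
Zero or two π shifts → no net half-wave offset.
With no net inversion, constructive interference in reflection requires 2 n t cos θ_r = m λ.
Snell's law: 1.0 sin 17.0° = 1.525 sin θ_r → sin θ_r = 0.192, cos θ_r = 0.981.
Minimum nonzero at m = 1: t = λ / (2 n cos θ_r) = 702 / (2 × 1.525 × 0.981) = 235 nm.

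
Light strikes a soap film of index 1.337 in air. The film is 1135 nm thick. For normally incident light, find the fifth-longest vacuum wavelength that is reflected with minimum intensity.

Top surface (1.0 → 1.337): reflection off a higher-index medium gives a half-wave phase shift.
At the lower boundary (n = 1.337 to n = 1.0) the reflected ray undergoes no phase shift.
Exactly one π shift → a net half-wave offset.
So the condition for destructive reflection is 2 n t = m λ.
λ = 2 n t / m. The fifth-longest wavelength is m = 5: λ = 2 × 1.337 × 1135 / 5.00 = 607 nm.

607 nm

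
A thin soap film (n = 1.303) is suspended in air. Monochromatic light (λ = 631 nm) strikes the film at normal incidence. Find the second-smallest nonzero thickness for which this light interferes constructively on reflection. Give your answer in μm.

At the upper boundary (n = 1.0 to n = 1.303) the reflected ray undergoes a half-wave phase shift.
Ray reflecting at the bottom interface goes from n = 1.303 toward n = 1.0: no phase shift.
The two reflections differ by half a wavelength.
So the condition for constructive reflection is 2 n t = (m + ½) λ.
The second-smallest nonzero thickness corresponds to m = 1: t = (m + ½) λ / (2 n) = 1.50 × 631 / (2 × 1.303) = 363 nm.

0.363 μm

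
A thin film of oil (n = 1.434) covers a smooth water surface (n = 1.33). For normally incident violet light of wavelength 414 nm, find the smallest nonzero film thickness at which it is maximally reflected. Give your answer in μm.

Top surface (1.0 → 1.434): reflection off a higher-index medium gives a half-wave phase shift.
Ray reflecting at the bottom interface goes from n = 1.434 toward n = 1.33: no phase shift.
Net: one phase inversion between the two reflected rays.
With one net inversion, constructive interference in reflection requires 2 n t = (m + ½) λ.
Minimum at m = 0: t = λ / (4 n) = 414 / (4 × 1.434) = 72.2 nm.

0.0722 μm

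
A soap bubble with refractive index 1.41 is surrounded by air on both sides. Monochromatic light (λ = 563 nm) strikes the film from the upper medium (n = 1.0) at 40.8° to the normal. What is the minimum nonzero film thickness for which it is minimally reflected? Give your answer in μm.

0.225 μm

Top surface (1.0 → 1.41): reflection off a higher-index medium gives a half-wave phase shift.
Ray reflecting at the bottom interface goes from n = 1.41 toward n = 1.0: no phase shift.
Net: one phase inversion between the two reflected rays.
So the condition for destructive reflection is 2 n t cos θ_r = m λ.
Snell's law: 1.0 sin 40.8° = 1.41 sin θ_r → sin θ_r = 0.463, cos θ_r = 0.886.
Minimum nonzero at m = 1: t = λ / (2 n cos θ_r) = 563 / (2 × 1.41 × 0.886) = 225 nm.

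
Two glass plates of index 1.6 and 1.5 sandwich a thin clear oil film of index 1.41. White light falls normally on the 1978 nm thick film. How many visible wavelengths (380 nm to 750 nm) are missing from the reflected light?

7

At the upper boundary (n = 1.6 to n = 1.41) the reflected ray undergoes no phase shift.
Bottom surface (1.41 → 1.5): reflection off a higher-index medium gives a half-wave phase shift.
Exactly one π shift → a net half-wave offset.
For dark reflection here: 2 n t = m λ.
λ = 2 n t / m = 5578 / m nm.
m=7: 797 nm (IR); m=8: 697 nm (visible); m=9: 620 nm (visible); m=10: 558 nm (visible); m=11: 507 nm (visible); m=12: 465 nm (visible); m=13: 429 nm (visible); m=14: 398 nm (visible); m=15: 372 nm (UV).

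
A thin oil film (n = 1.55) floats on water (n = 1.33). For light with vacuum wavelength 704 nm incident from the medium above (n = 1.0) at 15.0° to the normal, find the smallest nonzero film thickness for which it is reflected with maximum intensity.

Ray reflecting at the top interface goes from n = 1.0 toward n = 1.55: a half-wave phase shift.
At the lower boundary (n = 1.55 to n = 1.33) the reflected ray undergoes no phase shift.
Exactly one π shift → a net half-wave offset.
So the condition for constructive reflection is 2 n t cos θ_r = (m + ½) λ.
Snell's law: 1.0 sin 15.0° = 1.55 sin θ_r → sin θ_r = 0.167, cos θ_r = 0.986.
Minimum at m = 0: t = λ / (4 n cos θ_r) = 704 / (4 × 1.55 × 0.986) = 115 nm.

115 nm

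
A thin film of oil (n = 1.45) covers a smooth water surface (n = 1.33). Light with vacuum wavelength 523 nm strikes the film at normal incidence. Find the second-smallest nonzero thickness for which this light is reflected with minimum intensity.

361 nm

Top surface (1.0 → 1.45): reflection off a higher-index medium gives a half-wave phase shift.
Ray reflecting at the bottom interface goes from n = 1.45 toward n = 1.33: no phase shift.
The two reflections differ by half a wavelength.
So the condition for destructive reflection is 2 n t = m λ.
The second-smallest nonzero thickness corresponds to m = 2: t = m λ / (2 n) = 2.00 × 523 / (2 × 1.45) = 361 nm.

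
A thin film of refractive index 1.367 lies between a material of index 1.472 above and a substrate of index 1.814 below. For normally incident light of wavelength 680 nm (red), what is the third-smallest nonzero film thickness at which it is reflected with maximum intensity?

622 nm

Top surface (1.472 → 1.367): reflection off a lower-index medium gives no phase shift.
At the lower boundary (n = 1.367 to n = 1.814) the reflected ray undergoes a half-wave phase shift.
The two reflections differ by half a wavelength.
With one net inversion, constructive interference in reflection requires 2 n t = (m + ½) λ.
The third-smallest nonzero thickness corresponds to m = 2: t = (m + ½) λ / (2 n) = 2.50 × 680 / (2 × 1.367) = 622 nm.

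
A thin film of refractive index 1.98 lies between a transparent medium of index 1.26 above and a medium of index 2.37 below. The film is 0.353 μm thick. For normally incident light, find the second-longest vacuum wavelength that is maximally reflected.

Top surface (1.26 → 1.98): reflection off a higher-index medium gives a half-wave phase shift.
Ray reflecting at the bottom interface goes from n = 1.98 toward n = 2.37: a half-wave phase shift.
Zero or two π shifts → no net half-wave offset.
So the condition for constructive reflection is 2 n t = m λ.
λ = 2 n t / m. The second-longest wavelength is m = 2: λ = 2 × 1.98 × 353 / 2.00 = 699 nm.

699 nm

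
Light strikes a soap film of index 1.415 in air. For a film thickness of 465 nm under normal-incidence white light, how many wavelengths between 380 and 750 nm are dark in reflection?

2

Top surface (1.0 → 1.415): reflection off a higher-index medium gives a half-wave phase shift.
At the lower boundary (n = 1.415 to n = 1.0) the reflected ray undergoes no phase shift.
Exactly one π shift → a net half-wave offset.
For dark reflection here: 2 n t = m λ.
λ = 2 n t / m = 1316 / m nm.
m=1: 1316 nm (IR); m=2: 658 nm (visible); m=3: 439 nm (visible); m=4: 329 nm (UV).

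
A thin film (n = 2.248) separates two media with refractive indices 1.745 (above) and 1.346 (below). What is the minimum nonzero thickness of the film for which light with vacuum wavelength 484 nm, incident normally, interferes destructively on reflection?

Ray reflecting at the top interface goes from n = 1.745 toward n = 2.248: a half-wave phase shift.
At the lower boundary (n = 2.248 to n = 1.346) the reflected ray undergoes no phase shift.
Net: one phase inversion between the two reflected rays.
For weak reflection here: 2 n t = m λ.
Minimum nonzero at m = 1: t = λ / (2 n) = 484 / (2 × 2.248) = 108 nm.

108 nm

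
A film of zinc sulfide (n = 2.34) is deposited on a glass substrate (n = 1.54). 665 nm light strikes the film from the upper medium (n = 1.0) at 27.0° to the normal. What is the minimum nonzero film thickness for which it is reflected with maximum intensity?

72.4 nm

Ray reflecting at the top interface goes from n = 1.0 toward n = 2.34: a half-wave phase shift.
At the lower boundary (n = 2.34 to n = 1.54) the reflected ray undergoes no phase shift.
The two reflections differ by half a wavelength.
So the condition for constructive reflection is 2 n t cos θ_r = (m + ½) λ.
Snell's law: 1.0 sin 27.0° = 2.34 sin θ_r → sin θ_r = 0.194, cos θ_r = 0.981.
Minimum at m = 0: t = λ / (4 n cos θ_r) = 665 / (4 × 2.34 × 0.981) = 72.4 nm.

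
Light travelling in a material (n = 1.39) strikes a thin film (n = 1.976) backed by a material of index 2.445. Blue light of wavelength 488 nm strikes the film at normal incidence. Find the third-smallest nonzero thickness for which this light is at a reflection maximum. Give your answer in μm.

0.370 μm

At the upper boundary (n = 1.39 to n = 1.976) the reflected ray undergoes a half-wave phase shift.
At the lower boundary (n = 1.976 to n = 2.445) the reflected ray undergoes a half-wave phase shift.
Net: no relative phase inversion (both shifts match).
So the condition for constructive reflection is 2 n t = m λ.
The third-smallest nonzero thickness corresponds to m = 3: t = m λ / (2 n) = 3.00 × 488 / (2 × 1.976) = 370 nm.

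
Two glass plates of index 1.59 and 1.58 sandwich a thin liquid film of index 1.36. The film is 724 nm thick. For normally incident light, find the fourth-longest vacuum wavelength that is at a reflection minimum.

Top surface (1.59 → 1.36): reflection off a lower-index medium gives no phase shift.
Bottom surface (1.36 → 1.58): reflection off a higher-index medium gives a half-wave phase shift.
The two reflections differ by half a wavelength.
For dark reflection here: 2 n t = m λ.
λ = 2 n t / m. The fourth-longest wavelength is m = 4: λ = 2 × 1.36 × 724 / 4.00 = 492 nm.

492 nm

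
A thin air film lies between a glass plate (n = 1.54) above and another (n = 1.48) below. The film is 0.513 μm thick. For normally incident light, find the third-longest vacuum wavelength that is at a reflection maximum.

410 nm

Top surface (1.54 → 1.0): reflection off a lower-index medium gives no phase shift.
Ray reflecting at the bottom interface goes from n = 1.0 toward n = 1.48: a half-wave phase shift.
Net: one phase inversion between the two reflected rays.
So the condition for constructive reflection is 2 n t = (m + ½) λ.
λ = 2 n t / (m + ½). The third-longest wavelength is m = 2: λ = 2 × 1.0 × 513 / 2.50 = 410 nm.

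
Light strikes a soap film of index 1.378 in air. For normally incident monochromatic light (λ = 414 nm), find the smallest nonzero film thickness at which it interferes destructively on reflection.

150 nm

Ray reflecting at the top interface goes from n = 1.0 toward n = 1.378: a half-wave phase shift.
Bottom surface (1.378 → 1.0): reflection off a lower-index medium gives no phase shift.
The two reflections differ by half a wavelength.
With one net inversion, destructive interference in reflection requires 2 n t = m λ.
Minimum nonzero at m = 1: t = λ / (2 n) = 414 / (2 × 1.378) = 150 nm.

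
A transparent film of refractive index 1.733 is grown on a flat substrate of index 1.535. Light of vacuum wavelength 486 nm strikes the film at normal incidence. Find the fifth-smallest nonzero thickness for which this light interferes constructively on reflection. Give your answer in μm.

At the upper boundary (n = 1.0 to n = 1.733) the reflected ray undergoes a half-wave phase shift.
At the lower boundary (n = 1.733 to n = 1.535) the reflected ray undergoes no phase shift.
The two reflections differ by half a wavelength.
So the condition for constructive reflection is 2 n t = (m + ½) λ.
The fifth-smallest nonzero thickness corresponds to m = 4: t = (m + ½) λ / (2 n) = 4.50 × 486 / (2 × 1.733) = 631 nm.

0.631 μm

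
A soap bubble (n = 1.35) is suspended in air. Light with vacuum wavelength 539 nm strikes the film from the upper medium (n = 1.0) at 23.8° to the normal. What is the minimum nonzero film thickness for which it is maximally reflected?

Ray reflecting at the top interface goes from n = 1.0 toward n = 1.35: a half-wave phase shift.
Bottom surface (1.35 → 1.0): reflection off a lower-index medium gives no phase shift.
Net: one phase inversion between the two reflected rays.
For strong reflection here: 2 n t cos θ_r = (m + ½) λ.
Snell's law: 1.0 sin 23.8° = 1.35 sin θ_r → sin θ_r = 0.299, cos θ_r = 0.954.
Minimum at m = 0: t = λ / (4 n cos θ_r) = 539 / (4 × 1.35 × 0.954) = 105 nm.

105 nm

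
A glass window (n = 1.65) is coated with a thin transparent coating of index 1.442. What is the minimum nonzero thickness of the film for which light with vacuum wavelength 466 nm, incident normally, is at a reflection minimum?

80.8 nm

At the upper boundary (n = 1.0 to n = 1.442) the reflected ray undergoes a half-wave phase shift.
Bottom surface (1.442 → 1.65): reflection off a higher-index medium gives a half-wave phase shift.
Net: no relative phase inversion (both shifts match).
So the condition for destructive reflection is 2 n t = (m + ½) λ.
Minimum at m = 0: t = λ / (4 n) = 466 / (4 × 1.442) = 80.8 nm.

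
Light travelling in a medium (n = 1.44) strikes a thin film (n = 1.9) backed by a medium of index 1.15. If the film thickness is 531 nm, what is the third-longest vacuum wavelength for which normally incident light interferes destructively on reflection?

673 nm

Top surface (1.44 → 1.9): reflection off a higher-index medium gives a half-wave phase shift.
At the lower boundary (n = 1.9 to n = 1.15) the reflected ray undergoes no phase shift.
Net: one phase inversion between the two reflected rays.
With one net inversion, destructive interference in reflection requires 2 n t = m λ.
λ = 2 n t / m. The third-longest wavelength is m = 3: λ = 2 × 1.9 × 531 / 3.00 = 673 nm.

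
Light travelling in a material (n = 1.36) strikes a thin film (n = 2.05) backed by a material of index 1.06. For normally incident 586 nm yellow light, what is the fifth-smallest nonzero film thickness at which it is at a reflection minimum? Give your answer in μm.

Top surface (1.36 → 2.05): reflection off a higher-index medium gives a half-wave phase shift.
Ray reflecting at the bottom interface goes from n = 2.05 toward n = 1.06: no phase shift.
The two reflections differ by half a wavelength.
With one net inversion, destructive interference in reflection requires 2 n t = m λ.
The fifth-smallest nonzero thickness corresponds to m = 5: t = m λ / (2 n) = 5.00 × 586 / (2 × 2.05) = 715 nm.

0.715 μm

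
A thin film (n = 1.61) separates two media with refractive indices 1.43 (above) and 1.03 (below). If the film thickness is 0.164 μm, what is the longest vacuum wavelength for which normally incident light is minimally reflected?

528 nm

At the upper boundary (n = 1.43 to n = 1.61) the reflected ray undergoes a half-wave phase shift.
Bottom surface (1.61 → 1.03): reflection off a lower-index medium gives no phase shift.
The two reflections differ by half a wavelength.
With one net inversion, destructive interference in reflection requires 2 n t = m λ.
λ = 2 n t / m. The longest wavelength is m = 1: λ = 2 × 1.61 × 164 / 1.00 = 528 nm.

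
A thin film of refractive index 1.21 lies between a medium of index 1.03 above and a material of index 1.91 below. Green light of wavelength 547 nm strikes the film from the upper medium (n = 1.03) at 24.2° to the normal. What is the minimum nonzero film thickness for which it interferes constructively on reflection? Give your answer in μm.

0.241 μm

Top surface (1.03 → 1.21): reflection off a higher-index medium gives a half-wave phase shift.
Ray reflecting at the bottom interface goes from n = 1.21 toward n = 1.91: a half-wave phase shift.
Zero or two π shifts → no net half-wave offset.
So the condition for constructive reflection is 2 n t cos θ_r = m λ.
Snell's law: 1.03 sin 24.2° = 1.21 sin θ_r → sin θ_r = 0.349, cos θ_r = 0.937.
Minimum nonzero at m = 1: t = λ / (2 n cos θ_r) = 547 / (2 × 1.21 × 0.937) = 241 nm.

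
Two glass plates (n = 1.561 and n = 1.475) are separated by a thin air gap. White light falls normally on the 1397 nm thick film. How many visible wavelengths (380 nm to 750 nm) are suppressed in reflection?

Ray reflecting at the top interface goes from n = 1.561 toward n = 1.0: no phase shift.
Bottom surface (1.0 → 1.475): reflection off a higher-index medium gives a half-wave phase shift.
Net: one phase inversion between the two reflected rays.
With one net inversion, destructive interference in reflection requires 2 n t = m λ.
λ = 2 n t / m = 2794 / m nm.
m=3: 931 nm (IR); m=4: 699 nm (visible); m=5: 559 nm (visible); m=6: 466 nm (visible); m=7: 399 nm (visible); m=8: 349 nm (UV).

4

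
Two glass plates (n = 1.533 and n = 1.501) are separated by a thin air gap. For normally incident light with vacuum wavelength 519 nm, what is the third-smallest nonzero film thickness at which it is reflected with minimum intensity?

At the upper boundary (n = 1.533 to n = 1.0) the reflected ray undergoes no phase shift.
Ray reflecting at the bottom interface goes from n = 1.0 toward n = 1.501: a half-wave phase shift.
The two reflections differ by half a wavelength.
So the condition for destructive reflection is 2 n t = m λ.
The third-smallest nonzero thickness corresponds to m = 3: t = m λ / (2 n) = 3.00 × 519 / (2 × 1.0) = 779 nm.

779 nm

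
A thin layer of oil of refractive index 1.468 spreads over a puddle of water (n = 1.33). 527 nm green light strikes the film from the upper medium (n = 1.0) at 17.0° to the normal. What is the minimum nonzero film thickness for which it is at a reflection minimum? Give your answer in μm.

At the upper boundary (n = 1.0 to n = 1.468) the reflected ray undergoes a half-wave phase shift.
Ray reflecting at the bottom interface goes from n = 1.468 toward n = 1.33: no phase shift.
The two reflections differ by half a wavelength.
For dark reflection here: 2 n t cos θ_r = m λ.
Snell's law: 1.0 sin 17.0° = 1.468 sin θ_r → sin θ_r = 0.199, cos θ_r = 0.980.
Minimum nonzero at m = 1: t = λ / (2 n cos θ_r) = 527 / (2 × 1.468 × 0.980) = 183 nm.

0.183 μm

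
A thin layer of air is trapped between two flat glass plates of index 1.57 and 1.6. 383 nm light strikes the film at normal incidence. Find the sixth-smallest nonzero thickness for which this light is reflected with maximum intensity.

Top surface (1.57 → 1.0): reflection off a lower-index medium gives no phase shift.
Ray reflecting at the bottom interface goes from n = 1.0 toward n = 1.6: a half-wave phase shift.
The two reflections differ by half a wavelength.
So the condition for constructive reflection is 2 n t = (m + ½) λ.
The sixth-smallest nonzero thickness corresponds to m = 5: t = (m + ½) λ / (2 n) = 5.50 × 383 / (2 × 1.0) = 1053 nm.

1053 nm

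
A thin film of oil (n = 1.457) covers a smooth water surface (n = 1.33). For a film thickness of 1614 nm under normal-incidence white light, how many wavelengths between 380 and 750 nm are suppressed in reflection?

Top surface (1.0 → 1.457): reflection off a higher-index medium gives a half-wave phase shift.
Ray reflecting at the bottom interface goes from n = 1.457 toward n = 1.33: no phase shift.
The two reflections differ by half a wavelength.
So the condition for destructive reflection is 2 n t = m λ.
λ = 2 n t / m = 4703 / m nm.
m=6: 784 nm (IR); m=7: 672 nm (visible); m=8: 588 nm (visible); m=9: 523 nm (visible); m=10: 470 nm (visible); m=11: 428 nm (visible); m=12: 392 nm (visible); m=13: 362 nm (UV).

6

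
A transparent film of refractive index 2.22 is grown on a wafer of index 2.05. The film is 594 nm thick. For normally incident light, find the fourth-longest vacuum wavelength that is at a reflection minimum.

At the upper boundary (n = 1.0 to n = 2.22) the reflected ray undergoes a half-wave phase shift.
At the lower boundary (n = 2.22 to n = 2.05) the reflected ray undergoes no phase shift.
Net: one phase inversion between the two reflected rays.
For dark reflection here: 2 n t = m λ.
λ = 2 n t / m. The fourth-longest wavelength is m = 4: λ = 2 × 2.22 × 594 / 4.00 = 659 nm.

659 nm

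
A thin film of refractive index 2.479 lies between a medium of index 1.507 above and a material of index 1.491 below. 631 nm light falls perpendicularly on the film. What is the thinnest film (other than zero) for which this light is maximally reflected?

63.6 nm

At the upper boundary (n = 1.507 to n = 2.479) the reflected ray undergoes a half-wave phase shift.
At the lower boundary (n = 2.479 to n = 1.491) the reflected ray undergoes no phase shift.
The two reflections differ by half a wavelength.
For strong reflection here: 2 n t = (m + ½) λ.
Minimum at m = 0: t = λ / (4 n) = 631 / (4 × 2.479) = 63.6 nm.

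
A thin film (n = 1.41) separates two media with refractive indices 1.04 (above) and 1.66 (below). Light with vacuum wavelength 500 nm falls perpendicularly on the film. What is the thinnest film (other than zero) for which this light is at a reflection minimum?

At the upper boundary (n = 1.04 to n = 1.41) the reflected ray undergoes a half-wave phase shift.
At the lower boundary (n = 1.41 to n = 1.66) the reflected ray undergoes a half-wave phase shift.
Net: no relative phase inversion (both shifts match).
With no net inversion, destructive interference in reflection requires 2 n t = (m + ½) λ.
Minimum at m = 0: t = λ / (4 n) = 500 / (4 × 1.41) = 88.7 nm.

88.7 nm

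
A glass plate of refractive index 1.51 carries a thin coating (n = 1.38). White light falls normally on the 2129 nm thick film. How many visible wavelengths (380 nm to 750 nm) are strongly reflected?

At the upper boundary (n = 1.0 to n = 1.38) the reflected ray undergoes a half-wave phase shift.
At the lower boundary (n = 1.38 to n = 1.51) the reflected ray undergoes a half-wave phase shift.
Net: no relative phase inversion (both shifts match).
With no net inversion, constructive interference in reflection requires 2 n t = m λ.
λ = 2 n t / m = 5876 / m nm.
m=7: 839 nm (IR); m=8: 735 nm (visible); m=9: 653 nm (visible); m=10: 588 nm (visible); m=11: 534 nm (visible); m=12: 490 nm (visible); m=13: 452 nm (visible); m=14: 420 nm (visible); m=15: 392 nm (visible); m=16: 367 nm (UV).

8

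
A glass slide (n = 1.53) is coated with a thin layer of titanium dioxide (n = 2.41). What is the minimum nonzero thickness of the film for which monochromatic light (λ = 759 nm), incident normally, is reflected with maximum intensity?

Ray reflecting at the top interface goes from n = 1.0 toward n = 2.41: a half-wave phase shift.
Bottom surface (2.41 → 1.53): reflection off a lower-index medium gives no phase shift.
Exactly one π shift → a net half-wave offset.
So the condition for constructive reflection is 2 n t = (m + ½) λ.
Minimum at m = 0: t = λ / (4 n) = 759 / (4 × 2.41) = 78.7 nm.

78.7 nm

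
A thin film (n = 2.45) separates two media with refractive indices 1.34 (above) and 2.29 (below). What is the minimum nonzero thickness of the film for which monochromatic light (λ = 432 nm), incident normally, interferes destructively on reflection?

88.2 nm

At the upper boundary (n = 1.34 to n = 2.45) the reflected ray undergoes a half-wave phase shift.
At the lower boundary (n = 2.45 to n = 2.29) the reflected ray undergoes no phase shift.
The two reflections differ by half a wavelength.
With one net inversion, destructive interference in reflection requires 2 n t = m λ.
Minimum nonzero at m = 1: t = λ / (2 n) = 432 / (2 × 2.45) = 88.2 nm.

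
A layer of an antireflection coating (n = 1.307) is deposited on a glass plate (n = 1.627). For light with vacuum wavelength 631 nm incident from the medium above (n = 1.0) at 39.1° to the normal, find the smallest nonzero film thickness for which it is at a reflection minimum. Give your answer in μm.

Ray reflecting at the top interface goes from n = 1.0 toward n = 1.307: a half-wave phase shift.
At the lower boundary (n = 1.307 to n = 1.627) the reflected ray undergoes a half-wave phase shift.
The two reflections carry the same phase change, so no net offset.
With no net inversion, destructive interference in reflection requires 2 n t cos θ_r = (m + ½) λ.
Snell's law: 1.0 sin 39.1° = 1.307 sin θ_r → sin θ_r = 0.483, cos θ_r = 0.876.
Minimum at m = 0: t = λ / (4 n cos θ_r) = 631 / (4 × 1.307 × 0.876) = 138 nm.

0.138 μm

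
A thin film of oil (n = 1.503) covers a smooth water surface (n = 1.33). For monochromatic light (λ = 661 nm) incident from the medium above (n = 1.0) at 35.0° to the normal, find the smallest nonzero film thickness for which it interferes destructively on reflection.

238 nm

Ray reflecting at the top interface goes from n = 1.0 toward n = 1.503: a half-wave phase shift.
Bottom surface (1.503 → 1.33): reflection off a lower-index medium gives no phase shift.
The two reflections differ by half a wavelength.
So the condition for destructive reflection is 2 n t cos θ_r = m λ.
Snell's law: 1.0 sin 35.0° = 1.503 sin θ_r → sin θ_r = 0.382, cos θ_r = 0.924.
Minimum nonzero at m = 1: t = λ / (2 n cos θ_r) = 661 / (2 × 1.503 × 0.924) = 238 nm.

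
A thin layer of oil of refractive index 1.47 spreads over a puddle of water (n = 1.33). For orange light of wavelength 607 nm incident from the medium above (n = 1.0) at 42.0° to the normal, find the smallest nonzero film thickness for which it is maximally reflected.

At the upper boundary (n = 1.0 to n = 1.47) the reflected ray undergoes a half-wave phase shift.
Ray reflecting at the bottom interface goes from n = 1.47 toward n = 1.33: no phase shift.
The two reflections differ by half a wavelength.
So the condition for constructive reflection is 2 n t cos θ_r = (m + ½) λ.
Snell's law: 1.0 sin 42.0° = 1.47 sin θ_r → sin θ_r = 0.455, cos θ_r = 0.890.
Minimum at m = 0: t = λ / (4 n cos θ_r) = 607 / (4 × 1.47 × 0.890) = 116 nm.

116 nm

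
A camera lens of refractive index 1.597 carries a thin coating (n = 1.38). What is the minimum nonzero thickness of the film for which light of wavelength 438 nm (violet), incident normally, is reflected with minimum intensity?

Ray reflecting at the top interface goes from n = 1.0 toward n = 1.38: a half-wave phase shift.
Ray reflecting at the bottom interface goes from n = 1.38 toward n = 1.597: a half-wave phase shift.
Net: no relative phase inversion (both shifts match).
So the condition for destructive reflection is 2 n t = (m + ½) λ.
Minimum at m = 0: t = λ / (4 n) = 438 / (4 × 1.38) = 79.3 nm.

79.3 nm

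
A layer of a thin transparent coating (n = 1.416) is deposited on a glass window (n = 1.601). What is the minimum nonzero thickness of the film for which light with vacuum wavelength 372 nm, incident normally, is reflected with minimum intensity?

Ray reflecting at the top interface goes from n = 1.0 toward n = 1.416: a half-wave phase shift.
Ray reflecting at the bottom interface goes from n = 1.416 toward n = 1.601: a half-wave phase shift.
Zero or two π shifts → no net half-wave offset.
So the condition for destructive reflection is 2 n t = (m + ½) λ.
Minimum at m = 0: t = λ / (4 n) = 372 / (4 × 1.416) = 65.7 nm.

65.7 nm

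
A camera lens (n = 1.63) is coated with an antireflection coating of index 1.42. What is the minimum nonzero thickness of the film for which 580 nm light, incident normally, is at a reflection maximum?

204 nm

Top surface (1.0 → 1.42): reflection off a higher-index medium gives a half-wave phase shift.
At the lower boundary (n = 1.42 to n = 1.63) the reflected ray undergoes a half-wave phase shift.
The two reflections carry the same phase change, so no net offset.
For strong reflection here: 2 n t = m λ.
Minimum nonzero at m = 1: t = λ / (2 n) = 580 / (2 × 1.42) = 204 nm.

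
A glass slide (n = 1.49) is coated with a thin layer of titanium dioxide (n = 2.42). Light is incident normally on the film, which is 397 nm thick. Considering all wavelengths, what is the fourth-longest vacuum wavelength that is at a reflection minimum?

At the upper boundary (n = 1.0 to n = 2.42) the reflected ray undergoes a half-wave phase shift.
At the lower boundary (n = 2.42 to n = 1.49) the reflected ray undergoes no phase shift.
Net: one phase inversion between the two reflected rays.
So the condition for destructive reflection is 2 n t = m λ.
λ = 2 n t / m. The fourth-longest wavelength is m = 4: λ = 2 × 2.42 × 397 / 4.00 = 480 nm.

480 nm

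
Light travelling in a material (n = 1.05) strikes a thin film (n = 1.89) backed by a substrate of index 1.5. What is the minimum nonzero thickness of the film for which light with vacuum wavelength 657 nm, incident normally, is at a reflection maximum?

Ray reflecting at the top interface goes from n = 1.05 toward n = 1.89: a half-wave phase shift.
Ray reflecting at the bottom interface goes from n = 1.89 toward n = 1.5: no phase shift.
Net: one phase inversion between the two reflected rays.
With one net inversion, constructive interference in reflection requires 2 n t = (m + ½) λ.
Minimum at m = 0: t = λ / (4 n) = 657 / (4 × 1.89) = 86.9 nm.

86.9 nm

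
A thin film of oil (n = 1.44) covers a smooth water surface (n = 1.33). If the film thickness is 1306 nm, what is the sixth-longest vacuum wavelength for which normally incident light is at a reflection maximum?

684 nm

At the upper boundary (n = 1.0 to n = 1.44) the reflected ray undergoes a half-wave phase shift.
Ray reflecting at the bottom interface goes from n = 1.44 toward n = 1.33: no phase shift.
Net: one phase inversion between the two reflected rays.
With one net inversion, constructive interference in reflection requires 2 n t = (m + ½) λ.
λ = 2 n t / (m + ½). The sixth-longest wavelength is m = 5: λ = 2 × 1.44 × 1306 / 5.50 = 684 nm.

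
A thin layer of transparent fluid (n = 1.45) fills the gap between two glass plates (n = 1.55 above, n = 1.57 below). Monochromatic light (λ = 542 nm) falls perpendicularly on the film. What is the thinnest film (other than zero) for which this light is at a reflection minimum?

187 nm

At the upper boundary (n = 1.55 to n = 1.45) the reflected ray undergoes no phase shift.
At the lower boundary (n = 1.45 to n = 1.57) the reflected ray undergoes a half-wave phase shift.
The two reflections differ by half a wavelength.
So the condition for destructive reflection is 2 n t = m λ.
Minimum nonzero at m = 1: t = λ / (2 n) = 542 / (2 × 1.45) = 187 nm.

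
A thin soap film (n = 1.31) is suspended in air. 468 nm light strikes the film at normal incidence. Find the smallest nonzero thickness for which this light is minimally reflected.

179 nm

Ray reflecting at the top interface goes from n = 1.0 toward n = 1.31: a half-wave phase shift.
At the lower boundary (n = 1.31 to n = 1.0) the reflected ray undergoes no phase shift.
Net: one phase inversion between the two reflected rays.
So the condition for destructive reflection is 2 n t = m λ.
The smallest nonzero thickness corresponds to m = 1: t = m λ / (2 n) = 1.00 × 468 / (2 × 1.31) = 179 nm.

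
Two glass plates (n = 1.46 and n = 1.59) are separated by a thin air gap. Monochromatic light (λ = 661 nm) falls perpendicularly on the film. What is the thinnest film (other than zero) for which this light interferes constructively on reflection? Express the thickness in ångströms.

At the upper boundary (n = 1.46 to n = 1.0) the reflected ray undergoes no phase shift.
Bottom surface (1.0 → 1.59): reflection off a higher-index medium gives a half-wave phase shift.
Net: one phase inversion between the two reflected rays.
With one net inversion, constructive interference in reflection requires 2 n t = (m + ½) λ.
Minimum at m = 0: t = λ / (4 n) = 661 / (4 × 1.0) = 165 nm.

1653 Å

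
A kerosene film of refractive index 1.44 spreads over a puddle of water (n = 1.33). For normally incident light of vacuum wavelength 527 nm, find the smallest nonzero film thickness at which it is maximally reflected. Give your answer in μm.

At the upper boundary (n = 1.0 to n = 1.44) the reflected ray undergoes a half-wave phase shift.
Ray reflecting at the bottom interface goes from n = 1.44 toward n = 1.33: no phase shift.
The two reflections differ by half a wavelength.
For bright reflection here: 2 n t = (m + ½) λ.
Minimum at m = 0: t = λ / (4 n) = 527 / (4 × 1.44) = 91.5 nm.

0.0915 μm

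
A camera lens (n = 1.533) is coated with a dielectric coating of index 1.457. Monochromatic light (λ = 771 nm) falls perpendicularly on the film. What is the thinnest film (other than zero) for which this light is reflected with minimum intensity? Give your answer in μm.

0.132 μm

Top surface (1.0 → 1.457): reflection off a higher-index medium gives a half-wave phase shift.
At the lower boundary (n = 1.457 to n = 1.533) the reflected ray undergoes a half-wave phase shift.
The two reflections carry the same phase change, so no net offset.
So the condition for destructive reflection is 2 n t = (m + ½) λ.
Minimum at m = 0: t = λ / (4 n) = 771 / (4 × 1.457) = 132 nm.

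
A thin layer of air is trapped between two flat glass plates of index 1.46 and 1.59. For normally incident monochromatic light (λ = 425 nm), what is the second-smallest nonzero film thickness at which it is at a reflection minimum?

425 nm

Top surface (1.46 → 1.0): reflection off a lower-index medium gives no phase shift.
Bottom surface (1.0 → 1.59): reflection off a higher-index medium gives a half-wave phase shift.
Exactly one π shift → a net half-wave offset.
For dark reflection here: 2 n t = m λ.
The second-smallest nonzero thickness corresponds to m = 2: t = m λ / (2 n) = 2.00 × 425 / (2 × 1.0) = 425 nm.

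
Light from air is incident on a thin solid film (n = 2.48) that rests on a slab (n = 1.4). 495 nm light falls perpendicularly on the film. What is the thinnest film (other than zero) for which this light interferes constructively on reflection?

49.9 nm

At the upper boundary (n = 1.0 to n = 2.48) the reflected ray undergoes a half-wave phase shift.
Bottom surface (2.48 → 1.4): reflection off a lower-index medium gives no phase shift.
Exactly one π shift → a net half-wave offset.
With one net inversion, constructive interference in reflection requires 2 n t = (m + ½) λ.
Minimum at m = 0: t = λ / (4 n) = 495 / (4 × 2.48) = 49.9 nm.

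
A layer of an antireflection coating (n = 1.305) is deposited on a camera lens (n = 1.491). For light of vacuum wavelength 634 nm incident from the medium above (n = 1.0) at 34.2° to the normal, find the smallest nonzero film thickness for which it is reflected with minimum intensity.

135 nm

Top surface (1.0 → 1.305): reflection off a higher-index medium gives a half-wave phase shift.
At the lower boundary (n = 1.305 to n = 1.491) the reflected ray undergoes a half-wave phase shift.
The two reflections carry the same phase change, so no net offset.
So the condition for destructive reflection is 2 n t cos θ_r = (m + ½) λ.
Snell's law: 1.0 sin 34.2° = 1.305 sin θ_r → sin θ_r = 0.431, cos θ_r = 0.902.
Minimum at m = 0: t = λ / (4 n cos θ_r) = 634 / (4 × 1.305 × 0.902) = 135 nm.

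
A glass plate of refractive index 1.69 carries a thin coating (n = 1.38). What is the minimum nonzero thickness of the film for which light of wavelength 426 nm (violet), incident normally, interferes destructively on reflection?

77.2 nm

At the upper boundary (n = 1.0 to n = 1.38) the reflected ray undergoes a half-wave phase shift.
Ray reflecting at the bottom interface goes from n = 1.38 toward n = 1.69: a half-wave phase shift.
The two reflections carry the same phase change, so no net offset.
So the condition for destructive reflection is 2 n t = (m + ½) λ.
Minimum at m = 0: t = λ / (4 n) = 426 / (4 × 1.38) = 77.2 nm.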